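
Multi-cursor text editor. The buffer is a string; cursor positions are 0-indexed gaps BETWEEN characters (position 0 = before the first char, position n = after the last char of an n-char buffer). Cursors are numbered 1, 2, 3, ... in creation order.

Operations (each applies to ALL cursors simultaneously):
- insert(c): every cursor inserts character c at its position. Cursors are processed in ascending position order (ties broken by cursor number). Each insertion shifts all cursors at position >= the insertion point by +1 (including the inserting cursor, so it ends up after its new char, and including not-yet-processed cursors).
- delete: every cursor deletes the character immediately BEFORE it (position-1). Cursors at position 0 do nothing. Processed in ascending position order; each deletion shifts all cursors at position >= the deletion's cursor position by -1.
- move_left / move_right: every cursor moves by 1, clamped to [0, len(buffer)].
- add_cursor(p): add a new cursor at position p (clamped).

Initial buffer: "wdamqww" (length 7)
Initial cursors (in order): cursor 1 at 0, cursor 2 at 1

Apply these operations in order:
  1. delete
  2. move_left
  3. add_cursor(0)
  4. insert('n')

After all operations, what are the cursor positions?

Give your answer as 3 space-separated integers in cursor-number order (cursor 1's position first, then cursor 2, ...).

After op 1 (delete): buffer="damqww" (len 6), cursors c1@0 c2@0, authorship ......
After op 2 (move_left): buffer="damqww" (len 6), cursors c1@0 c2@0, authorship ......
After op 3 (add_cursor(0)): buffer="damqww" (len 6), cursors c1@0 c2@0 c3@0, authorship ......
After op 4 (insert('n')): buffer="nnndamqww" (len 9), cursors c1@3 c2@3 c3@3, authorship 123......

Answer: 3 3 3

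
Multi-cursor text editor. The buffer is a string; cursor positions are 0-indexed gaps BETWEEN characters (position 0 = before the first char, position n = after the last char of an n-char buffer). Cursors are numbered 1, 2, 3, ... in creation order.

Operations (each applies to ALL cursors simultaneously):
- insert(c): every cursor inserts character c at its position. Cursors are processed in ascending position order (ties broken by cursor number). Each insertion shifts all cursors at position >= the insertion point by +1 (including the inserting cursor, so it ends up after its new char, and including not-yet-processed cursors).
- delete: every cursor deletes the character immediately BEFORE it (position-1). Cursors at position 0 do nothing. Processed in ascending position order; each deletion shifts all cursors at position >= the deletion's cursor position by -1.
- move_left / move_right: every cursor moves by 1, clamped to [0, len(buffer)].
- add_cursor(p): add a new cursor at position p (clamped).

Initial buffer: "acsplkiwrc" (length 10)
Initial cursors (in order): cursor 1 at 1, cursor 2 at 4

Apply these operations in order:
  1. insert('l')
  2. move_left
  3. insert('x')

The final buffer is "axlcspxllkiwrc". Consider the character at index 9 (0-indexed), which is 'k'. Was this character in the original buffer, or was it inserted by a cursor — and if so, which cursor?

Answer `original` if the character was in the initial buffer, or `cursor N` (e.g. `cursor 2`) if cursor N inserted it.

Answer: original

Derivation:
After op 1 (insert('l')): buffer="alcspllkiwrc" (len 12), cursors c1@2 c2@6, authorship .1...2......
After op 2 (move_left): buffer="alcspllkiwrc" (len 12), cursors c1@1 c2@5, authorship .1...2......
After op 3 (insert('x')): buffer="axlcspxllkiwrc" (len 14), cursors c1@2 c2@7, authorship .11...22......
Authorship (.=original, N=cursor N): . 1 1 . . . 2 2 . . . . . .
Index 9: author = original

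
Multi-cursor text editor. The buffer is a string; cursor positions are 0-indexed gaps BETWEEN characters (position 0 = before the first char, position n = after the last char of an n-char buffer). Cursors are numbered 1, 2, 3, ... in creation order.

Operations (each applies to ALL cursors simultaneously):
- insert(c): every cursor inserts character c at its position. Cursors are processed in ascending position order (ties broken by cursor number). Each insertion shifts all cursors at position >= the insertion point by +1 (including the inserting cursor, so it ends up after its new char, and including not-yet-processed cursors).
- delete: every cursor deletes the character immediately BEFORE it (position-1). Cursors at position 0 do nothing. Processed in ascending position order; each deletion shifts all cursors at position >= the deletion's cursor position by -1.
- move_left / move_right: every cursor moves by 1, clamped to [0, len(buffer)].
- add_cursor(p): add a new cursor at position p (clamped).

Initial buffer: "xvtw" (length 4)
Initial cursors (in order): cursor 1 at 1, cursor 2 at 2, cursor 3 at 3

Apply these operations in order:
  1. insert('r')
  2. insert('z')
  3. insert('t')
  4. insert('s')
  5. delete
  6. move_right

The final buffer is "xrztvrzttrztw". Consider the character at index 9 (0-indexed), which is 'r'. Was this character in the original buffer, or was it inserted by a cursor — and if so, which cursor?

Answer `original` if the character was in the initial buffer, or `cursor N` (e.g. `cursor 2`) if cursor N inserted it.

After op 1 (insert('r')): buffer="xrvrtrw" (len 7), cursors c1@2 c2@4 c3@6, authorship .1.2.3.
After op 2 (insert('z')): buffer="xrzvrztrzw" (len 10), cursors c1@3 c2@6 c3@9, authorship .11.22.33.
After op 3 (insert('t')): buffer="xrztvrzttrztw" (len 13), cursors c1@4 c2@8 c3@12, authorship .111.222.333.
After op 4 (insert('s')): buffer="xrztsvrztstrztsw" (len 16), cursors c1@5 c2@10 c3@15, authorship .1111.2222.3333.
After op 5 (delete): buffer="xrztvrzttrztw" (len 13), cursors c1@4 c2@8 c3@12, authorship .111.222.333.
After op 6 (move_right): buffer="xrztvrzttrztw" (len 13), cursors c1@5 c2@9 c3@13, authorship .111.222.333.
Authorship (.=original, N=cursor N): . 1 1 1 . 2 2 2 . 3 3 3 .
Index 9: author = 3

Answer: cursor 3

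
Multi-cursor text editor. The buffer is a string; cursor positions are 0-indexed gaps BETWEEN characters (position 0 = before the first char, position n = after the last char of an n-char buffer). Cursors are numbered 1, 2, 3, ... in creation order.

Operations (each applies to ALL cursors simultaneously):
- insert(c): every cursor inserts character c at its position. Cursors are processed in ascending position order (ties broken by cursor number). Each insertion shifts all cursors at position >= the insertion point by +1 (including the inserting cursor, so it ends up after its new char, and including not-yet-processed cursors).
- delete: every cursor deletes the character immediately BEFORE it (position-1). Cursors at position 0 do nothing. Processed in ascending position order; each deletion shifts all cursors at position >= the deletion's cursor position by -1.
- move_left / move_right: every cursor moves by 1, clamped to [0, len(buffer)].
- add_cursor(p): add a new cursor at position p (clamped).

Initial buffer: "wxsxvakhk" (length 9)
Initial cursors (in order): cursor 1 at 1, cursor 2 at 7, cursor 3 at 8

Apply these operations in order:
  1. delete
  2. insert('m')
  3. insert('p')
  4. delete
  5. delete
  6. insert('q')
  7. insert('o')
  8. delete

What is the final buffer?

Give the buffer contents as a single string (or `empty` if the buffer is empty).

After op 1 (delete): buffer="xsxvak" (len 6), cursors c1@0 c2@5 c3@5, authorship ......
After op 2 (insert('m')): buffer="mxsxvammk" (len 9), cursors c1@1 c2@8 c3@8, authorship 1.....23.
After op 3 (insert('p')): buffer="mpxsxvammppk" (len 12), cursors c1@2 c2@11 c3@11, authorship 11.....2323.
After op 4 (delete): buffer="mxsxvammk" (len 9), cursors c1@1 c2@8 c3@8, authorship 1.....23.
After op 5 (delete): buffer="xsxvak" (len 6), cursors c1@0 c2@5 c3@5, authorship ......
After op 6 (insert('q')): buffer="qxsxvaqqk" (len 9), cursors c1@1 c2@8 c3@8, authorship 1.....23.
After op 7 (insert('o')): buffer="qoxsxvaqqook" (len 12), cursors c1@2 c2@11 c3@11, authorship 11.....2323.
After op 8 (delete): buffer="qxsxvaqqk" (len 9), cursors c1@1 c2@8 c3@8, authorship 1.....23.

Answer: qxsxvaqqk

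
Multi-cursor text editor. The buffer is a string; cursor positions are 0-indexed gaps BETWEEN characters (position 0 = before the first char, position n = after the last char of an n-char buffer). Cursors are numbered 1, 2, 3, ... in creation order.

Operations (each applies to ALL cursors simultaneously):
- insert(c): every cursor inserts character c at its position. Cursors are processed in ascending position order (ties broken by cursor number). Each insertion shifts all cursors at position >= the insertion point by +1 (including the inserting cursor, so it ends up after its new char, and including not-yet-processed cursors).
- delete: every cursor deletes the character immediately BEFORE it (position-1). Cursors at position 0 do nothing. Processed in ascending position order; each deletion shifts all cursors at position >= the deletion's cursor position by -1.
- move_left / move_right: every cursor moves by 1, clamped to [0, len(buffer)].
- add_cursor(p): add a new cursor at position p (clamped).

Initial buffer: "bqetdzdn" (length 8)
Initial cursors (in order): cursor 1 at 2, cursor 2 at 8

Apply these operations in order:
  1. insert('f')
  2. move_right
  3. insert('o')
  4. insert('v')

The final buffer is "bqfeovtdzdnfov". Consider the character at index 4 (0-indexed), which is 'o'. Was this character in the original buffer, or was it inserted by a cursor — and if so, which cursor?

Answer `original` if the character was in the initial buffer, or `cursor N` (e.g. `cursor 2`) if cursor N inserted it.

After op 1 (insert('f')): buffer="bqfetdzdnf" (len 10), cursors c1@3 c2@10, authorship ..1......2
After op 2 (move_right): buffer="bqfetdzdnf" (len 10), cursors c1@4 c2@10, authorship ..1......2
After op 3 (insert('o')): buffer="bqfeotdzdnfo" (len 12), cursors c1@5 c2@12, authorship ..1.1.....22
After op 4 (insert('v')): buffer="bqfeovtdzdnfov" (len 14), cursors c1@6 c2@14, authorship ..1.11.....222
Authorship (.=original, N=cursor N): . . 1 . 1 1 . . . . . 2 2 2
Index 4: author = 1

Answer: cursor 1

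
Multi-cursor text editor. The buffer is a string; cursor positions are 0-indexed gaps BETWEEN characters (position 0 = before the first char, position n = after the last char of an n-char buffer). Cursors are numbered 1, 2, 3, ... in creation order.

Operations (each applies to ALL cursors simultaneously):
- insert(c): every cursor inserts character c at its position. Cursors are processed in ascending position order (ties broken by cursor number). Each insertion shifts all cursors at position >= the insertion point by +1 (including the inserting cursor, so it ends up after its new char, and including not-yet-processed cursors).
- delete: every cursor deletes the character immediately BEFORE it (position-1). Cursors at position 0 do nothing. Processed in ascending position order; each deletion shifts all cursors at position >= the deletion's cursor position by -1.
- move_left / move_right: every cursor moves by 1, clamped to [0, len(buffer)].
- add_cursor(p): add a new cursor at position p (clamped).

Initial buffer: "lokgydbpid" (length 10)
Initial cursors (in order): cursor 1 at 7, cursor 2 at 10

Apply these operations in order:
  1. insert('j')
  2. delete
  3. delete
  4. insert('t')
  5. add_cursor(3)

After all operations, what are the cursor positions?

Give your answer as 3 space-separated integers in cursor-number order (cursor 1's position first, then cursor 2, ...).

Answer: 7 10 3

Derivation:
After op 1 (insert('j')): buffer="lokgydbjpidj" (len 12), cursors c1@8 c2@12, authorship .......1...2
After op 2 (delete): buffer="lokgydbpid" (len 10), cursors c1@7 c2@10, authorship ..........
After op 3 (delete): buffer="lokgydpi" (len 8), cursors c1@6 c2@8, authorship ........
After op 4 (insert('t')): buffer="lokgydtpit" (len 10), cursors c1@7 c2@10, authorship ......1..2
After op 5 (add_cursor(3)): buffer="lokgydtpit" (len 10), cursors c3@3 c1@7 c2@10, authorship ......1..2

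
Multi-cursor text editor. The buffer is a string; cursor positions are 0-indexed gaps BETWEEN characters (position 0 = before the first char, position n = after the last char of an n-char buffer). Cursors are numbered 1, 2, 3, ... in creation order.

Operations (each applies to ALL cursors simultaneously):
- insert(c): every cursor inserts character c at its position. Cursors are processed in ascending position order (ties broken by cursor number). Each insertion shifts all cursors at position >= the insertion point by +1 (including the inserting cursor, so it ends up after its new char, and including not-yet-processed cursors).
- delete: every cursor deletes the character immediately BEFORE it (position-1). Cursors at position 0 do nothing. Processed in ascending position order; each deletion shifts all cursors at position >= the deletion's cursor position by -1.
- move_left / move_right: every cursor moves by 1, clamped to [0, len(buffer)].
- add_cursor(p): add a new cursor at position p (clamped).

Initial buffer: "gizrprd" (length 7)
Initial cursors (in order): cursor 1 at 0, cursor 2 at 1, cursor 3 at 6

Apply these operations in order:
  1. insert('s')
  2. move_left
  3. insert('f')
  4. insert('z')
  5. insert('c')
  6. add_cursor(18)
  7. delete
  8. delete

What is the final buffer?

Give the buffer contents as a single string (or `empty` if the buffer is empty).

Answer: fsgfsizrprd

Derivation:
After op 1 (insert('s')): buffer="sgsizrprsd" (len 10), cursors c1@1 c2@3 c3@9, authorship 1.2.....3.
After op 2 (move_left): buffer="sgsizrprsd" (len 10), cursors c1@0 c2@2 c3@8, authorship 1.2.....3.
After op 3 (insert('f')): buffer="fsgfsizrprfsd" (len 13), cursors c1@1 c2@4 c3@11, authorship 11.22.....33.
After op 4 (insert('z')): buffer="fzsgfzsizrprfzsd" (len 16), cursors c1@2 c2@6 c3@14, authorship 111.222.....333.
After op 5 (insert('c')): buffer="fzcsgfzcsizrprfzcsd" (len 19), cursors c1@3 c2@8 c3@17, authorship 1111.2222.....3333.
After op 6 (add_cursor(18)): buffer="fzcsgfzcsizrprfzcsd" (len 19), cursors c1@3 c2@8 c3@17 c4@18, authorship 1111.2222.....3333.
After op 7 (delete): buffer="fzsgfzsizrprfzd" (len 15), cursors c1@2 c2@6 c3@14 c4@14, authorship 111.222.....33.
After op 8 (delete): buffer="fsgfsizrprd" (len 11), cursors c1@1 c2@4 c3@10 c4@10, authorship 11.22......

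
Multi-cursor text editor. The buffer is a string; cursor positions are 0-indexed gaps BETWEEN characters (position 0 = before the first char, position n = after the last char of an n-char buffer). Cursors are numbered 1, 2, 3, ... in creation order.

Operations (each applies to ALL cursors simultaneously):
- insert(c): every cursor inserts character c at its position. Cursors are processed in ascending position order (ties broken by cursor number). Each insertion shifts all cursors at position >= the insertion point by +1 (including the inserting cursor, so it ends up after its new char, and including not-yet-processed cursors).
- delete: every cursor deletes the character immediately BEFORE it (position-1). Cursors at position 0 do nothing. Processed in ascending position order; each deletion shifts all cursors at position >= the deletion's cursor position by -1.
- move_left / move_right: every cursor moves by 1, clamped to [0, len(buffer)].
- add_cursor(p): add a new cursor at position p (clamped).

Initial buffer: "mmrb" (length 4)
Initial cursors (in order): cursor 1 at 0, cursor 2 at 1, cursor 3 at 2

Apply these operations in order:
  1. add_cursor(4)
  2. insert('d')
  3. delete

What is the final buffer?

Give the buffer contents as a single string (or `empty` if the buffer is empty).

Answer: mmrb

Derivation:
After op 1 (add_cursor(4)): buffer="mmrb" (len 4), cursors c1@0 c2@1 c3@2 c4@4, authorship ....
After op 2 (insert('d')): buffer="dmdmdrbd" (len 8), cursors c1@1 c2@3 c3@5 c4@8, authorship 1.2.3..4
After op 3 (delete): buffer="mmrb" (len 4), cursors c1@0 c2@1 c3@2 c4@4, authorship ....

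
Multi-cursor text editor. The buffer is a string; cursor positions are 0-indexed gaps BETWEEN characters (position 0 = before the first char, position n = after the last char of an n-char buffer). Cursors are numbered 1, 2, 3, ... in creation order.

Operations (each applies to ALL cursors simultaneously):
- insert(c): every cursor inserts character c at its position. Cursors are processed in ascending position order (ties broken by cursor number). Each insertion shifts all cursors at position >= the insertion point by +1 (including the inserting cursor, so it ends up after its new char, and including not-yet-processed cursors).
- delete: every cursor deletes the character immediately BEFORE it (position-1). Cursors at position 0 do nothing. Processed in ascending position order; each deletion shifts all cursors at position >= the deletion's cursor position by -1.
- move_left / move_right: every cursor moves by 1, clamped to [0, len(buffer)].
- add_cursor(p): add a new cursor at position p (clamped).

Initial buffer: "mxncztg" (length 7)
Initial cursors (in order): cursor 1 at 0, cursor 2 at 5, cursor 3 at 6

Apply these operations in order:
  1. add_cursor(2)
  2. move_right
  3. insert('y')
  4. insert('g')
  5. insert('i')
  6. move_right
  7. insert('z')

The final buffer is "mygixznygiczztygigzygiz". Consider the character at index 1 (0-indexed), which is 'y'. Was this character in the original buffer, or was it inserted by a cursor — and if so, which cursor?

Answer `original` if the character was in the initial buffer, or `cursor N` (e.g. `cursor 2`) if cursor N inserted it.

After op 1 (add_cursor(2)): buffer="mxncztg" (len 7), cursors c1@0 c4@2 c2@5 c3@6, authorship .......
After op 2 (move_right): buffer="mxncztg" (len 7), cursors c1@1 c4@3 c2@6 c3@7, authorship .......
After op 3 (insert('y')): buffer="myxnycztygy" (len 11), cursors c1@2 c4@5 c2@9 c3@11, authorship .1..4...2.3
After op 4 (insert('g')): buffer="mygxnygcztyggyg" (len 15), cursors c1@3 c4@7 c2@12 c3@15, authorship .11..44...22.33
After op 5 (insert('i')): buffer="mygixnygicztygigygi" (len 19), cursors c1@4 c4@9 c2@15 c3@19, authorship .111..444...222.333
After op 6 (move_right): buffer="mygixnygicztygigygi" (len 19), cursors c1@5 c4@10 c2@16 c3@19, authorship .111..444...222.333
After op 7 (insert('z')): buffer="mygixznygiczztygigzygiz" (len 23), cursors c1@6 c4@12 c2@19 c3@23, authorship .111.1.444.4..222.23333
Authorship (.=original, N=cursor N): . 1 1 1 . 1 . 4 4 4 . 4 . . 2 2 2 . 2 3 3 3 3
Index 1: author = 1

Answer: cursor 1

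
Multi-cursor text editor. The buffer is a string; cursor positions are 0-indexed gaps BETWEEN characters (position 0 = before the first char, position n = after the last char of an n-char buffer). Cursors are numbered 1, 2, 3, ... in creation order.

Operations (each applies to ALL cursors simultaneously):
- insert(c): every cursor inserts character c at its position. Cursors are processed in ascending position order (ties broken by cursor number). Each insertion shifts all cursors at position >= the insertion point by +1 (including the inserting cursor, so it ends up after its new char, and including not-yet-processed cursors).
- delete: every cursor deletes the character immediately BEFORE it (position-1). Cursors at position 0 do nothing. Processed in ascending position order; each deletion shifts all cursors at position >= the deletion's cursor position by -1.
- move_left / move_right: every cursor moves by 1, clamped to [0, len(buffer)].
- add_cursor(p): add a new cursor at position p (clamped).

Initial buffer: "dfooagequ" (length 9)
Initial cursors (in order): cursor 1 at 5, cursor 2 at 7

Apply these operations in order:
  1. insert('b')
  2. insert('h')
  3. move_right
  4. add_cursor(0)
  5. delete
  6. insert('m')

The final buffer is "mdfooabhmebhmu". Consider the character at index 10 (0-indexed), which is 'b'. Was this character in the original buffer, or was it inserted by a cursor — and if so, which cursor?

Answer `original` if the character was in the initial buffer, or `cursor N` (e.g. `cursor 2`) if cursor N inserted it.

Answer: cursor 2

Derivation:
After op 1 (insert('b')): buffer="dfooabgebqu" (len 11), cursors c1@6 c2@9, authorship .....1..2..
After op 2 (insert('h')): buffer="dfooabhgebhqu" (len 13), cursors c1@7 c2@11, authorship .....11..22..
After op 3 (move_right): buffer="dfooabhgebhqu" (len 13), cursors c1@8 c2@12, authorship .....11..22..
After op 4 (add_cursor(0)): buffer="dfooabhgebhqu" (len 13), cursors c3@0 c1@8 c2@12, authorship .....11..22..
After op 5 (delete): buffer="dfooabhebhu" (len 11), cursors c3@0 c1@7 c2@10, authorship .....11.22.
After op 6 (insert('m')): buffer="mdfooabhmebhmu" (len 14), cursors c3@1 c1@9 c2@13, authorship 3.....111.222.
Authorship (.=original, N=cursor N): 3 . . . . . 1 1 1 . 2 2 2 .
Index 10: author = 2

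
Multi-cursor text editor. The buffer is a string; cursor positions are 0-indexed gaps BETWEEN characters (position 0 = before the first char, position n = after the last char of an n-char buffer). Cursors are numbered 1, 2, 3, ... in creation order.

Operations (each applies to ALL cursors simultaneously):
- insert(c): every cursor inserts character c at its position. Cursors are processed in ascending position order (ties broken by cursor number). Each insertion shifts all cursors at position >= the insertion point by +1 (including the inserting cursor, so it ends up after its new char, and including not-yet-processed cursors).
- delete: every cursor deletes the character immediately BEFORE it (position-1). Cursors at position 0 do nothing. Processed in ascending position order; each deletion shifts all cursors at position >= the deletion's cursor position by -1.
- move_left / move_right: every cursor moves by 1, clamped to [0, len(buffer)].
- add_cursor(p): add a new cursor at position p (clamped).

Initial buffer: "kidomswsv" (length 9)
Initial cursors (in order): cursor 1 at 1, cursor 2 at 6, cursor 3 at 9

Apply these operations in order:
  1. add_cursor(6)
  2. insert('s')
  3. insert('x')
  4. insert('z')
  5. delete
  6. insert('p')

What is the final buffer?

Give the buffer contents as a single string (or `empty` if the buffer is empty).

Answer: ksxpidomsssxxppwsvsxp

Derivation:
After op 1 (add_cursor(6)): buffer="kidomswsv" (len 9), cursors c1@1 c2@6 c4@6 c3@9, authorship .........
After op 2 (insert('s')): buffer="ksidomssswsvs" (len 13), cursors c1@2 c2@9 c4@9 c3@13, authorship .1.....24...3
After op 3 (insert('x')): buffer="ksxidomsssxxwsvsx" (len 17), cursors c1@3 c2@12 c4@12 c3@17, authorship .11.....2424...33
After op 4 (insert('z')): buffer="ksxzidomsssxxzzwsvsxz" (len 21), cursors c1@4 c2@15 c4@15 c3@21, authorship .111.....242424...333
After op 5 (delete): buffer="ksxidomsssxxwsvsx" (len 17), cursors c1@3 c2@12 c4@12 c3@17, authorship .11.....2424...33
After op 6 (insert('p')): buffer="ksxpidomsssxxppwsvsxp" (len 21), cursors c1@4 c2@15 c4@15 c3@21, authorship .111.....242424...333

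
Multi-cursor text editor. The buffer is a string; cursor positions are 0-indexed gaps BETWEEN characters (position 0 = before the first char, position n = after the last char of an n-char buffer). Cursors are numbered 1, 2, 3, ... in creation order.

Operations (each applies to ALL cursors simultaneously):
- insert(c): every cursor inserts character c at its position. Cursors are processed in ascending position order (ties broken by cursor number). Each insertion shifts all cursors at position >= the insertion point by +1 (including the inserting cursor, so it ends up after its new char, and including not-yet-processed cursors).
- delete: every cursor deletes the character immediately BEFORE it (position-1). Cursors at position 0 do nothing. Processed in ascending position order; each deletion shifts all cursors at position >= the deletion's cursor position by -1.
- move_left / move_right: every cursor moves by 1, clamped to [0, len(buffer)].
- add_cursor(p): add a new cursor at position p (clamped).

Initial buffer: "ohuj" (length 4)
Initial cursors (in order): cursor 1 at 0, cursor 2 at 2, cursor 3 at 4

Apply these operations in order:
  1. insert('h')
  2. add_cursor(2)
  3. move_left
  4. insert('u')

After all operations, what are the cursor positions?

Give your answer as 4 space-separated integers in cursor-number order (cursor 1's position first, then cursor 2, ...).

After op 1 (insert('h')): buffer="hohhujh" (len 7), cursors c1@1 c2@4 c3@7, authorship 1..2..3
After op 2 (add_cursor(2)): buffer="hohhujh" (len 7), cursors c1@1 c4@2 c2@4 c3@7, authorship 1..2..3
After op 3 (move_left): buffer="hohhujh" (len 7), cursors c1@0 c4@1 c2@3 c3@6, authorship 1..2..3
After op 4 (insert('u')): buffer="uhuohuhujuh" (len 11), cursors c1@1 c4@3 c2@6 c3@10, authorship 114..22..33

Answer: 1 6 10 3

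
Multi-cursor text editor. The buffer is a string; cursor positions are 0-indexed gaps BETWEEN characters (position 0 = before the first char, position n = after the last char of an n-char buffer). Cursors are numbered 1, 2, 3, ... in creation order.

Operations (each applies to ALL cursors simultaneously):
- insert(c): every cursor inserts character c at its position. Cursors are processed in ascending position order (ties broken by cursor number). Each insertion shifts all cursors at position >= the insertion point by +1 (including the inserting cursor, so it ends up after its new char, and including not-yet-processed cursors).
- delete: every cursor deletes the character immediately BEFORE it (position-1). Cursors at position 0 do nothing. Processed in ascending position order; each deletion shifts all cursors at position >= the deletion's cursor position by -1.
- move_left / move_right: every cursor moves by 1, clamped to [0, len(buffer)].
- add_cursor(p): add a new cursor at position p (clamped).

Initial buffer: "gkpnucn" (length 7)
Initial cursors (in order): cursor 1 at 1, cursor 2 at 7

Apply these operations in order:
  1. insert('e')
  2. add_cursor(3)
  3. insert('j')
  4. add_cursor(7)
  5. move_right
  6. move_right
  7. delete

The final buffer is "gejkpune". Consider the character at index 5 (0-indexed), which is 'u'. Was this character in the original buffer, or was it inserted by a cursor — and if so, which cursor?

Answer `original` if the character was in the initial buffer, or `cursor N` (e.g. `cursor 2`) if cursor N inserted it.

Answer: original

Derivation:
After op 1 (insert('e')): buffer="gekpnucne" (len 9), cursors c1@2 c2@9, authorship .1......2
After op 2 (add_cursor(3)): buffer="gekpnucne" (len 9), cursors c1@2 c3@3 c2@9, authorship .1......2
After op 3 (insert('j')): buffer="gejkjpnucnej" (len 12), cursors c1@3 c3@5 c2@12, authorship .11.3.....22
After op 4 (add_cursor(7)): buffer="gejkjpnucnej" (len 12), cursors c1@3 c3@5 c4@7 c2@12, authorship .11.3.....22
After op 5 (move_right): buffer="gejkjpnucnej" (len 12), cursors c1@4 c3@6 c4@8 c2@12, authorship .11.3.....22
After op 6 (move_right): buffer="gejkjpnucnej" (len 12), cursors c1@5 c3@7 c4@9 c2@12, authorship .11.3.....22
After op 7 (delete): buffer="gejkpune" (len 8), cursors c1@4 c3@5 c4@6 c2@8, authorship .11....2
Authorship (.=original, N=cursor N): . 1 1 . . . . 2
Index 5: author = original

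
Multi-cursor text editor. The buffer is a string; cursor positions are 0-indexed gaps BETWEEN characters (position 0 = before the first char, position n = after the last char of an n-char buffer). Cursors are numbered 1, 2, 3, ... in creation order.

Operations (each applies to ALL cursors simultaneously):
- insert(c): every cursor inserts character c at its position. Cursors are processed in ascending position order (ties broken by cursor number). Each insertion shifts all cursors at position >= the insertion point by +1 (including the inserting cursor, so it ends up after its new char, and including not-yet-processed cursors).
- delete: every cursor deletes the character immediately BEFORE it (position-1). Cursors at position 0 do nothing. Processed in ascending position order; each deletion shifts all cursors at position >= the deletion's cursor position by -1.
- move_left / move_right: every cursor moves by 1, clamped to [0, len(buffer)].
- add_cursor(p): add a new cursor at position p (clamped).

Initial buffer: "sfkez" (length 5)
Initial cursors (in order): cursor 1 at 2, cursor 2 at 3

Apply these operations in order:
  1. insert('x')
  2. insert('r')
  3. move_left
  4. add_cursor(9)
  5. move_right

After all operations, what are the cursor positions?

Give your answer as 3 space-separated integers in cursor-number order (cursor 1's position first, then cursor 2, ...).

After op 1 (insert('x')): buffer="sfxkxez" (len 7), cursors c1@3 c2@5, authorship ..1.2..
After op 2 (insert('r')): buffer="sfxrkxrez" (len 9), cursors c1@4 c2@7, authorship ..11.22..
After op 3 (move_left): buffer="sfxrkxrez" (len 9), cursors c1@3 c2@6, authorship ..11.22..
After op 4 (add_cursor(9)): buffer="sfxrkxrez" (len 9), cursors c1@3 c2@6 c3@9, authorship ..11.22..
After op 5 (move_right): buffer="sfxrkxrez" (len 9), cursors c1@4 c2@7 c3@9, authorship ..11.22..

Answer: 4 7 9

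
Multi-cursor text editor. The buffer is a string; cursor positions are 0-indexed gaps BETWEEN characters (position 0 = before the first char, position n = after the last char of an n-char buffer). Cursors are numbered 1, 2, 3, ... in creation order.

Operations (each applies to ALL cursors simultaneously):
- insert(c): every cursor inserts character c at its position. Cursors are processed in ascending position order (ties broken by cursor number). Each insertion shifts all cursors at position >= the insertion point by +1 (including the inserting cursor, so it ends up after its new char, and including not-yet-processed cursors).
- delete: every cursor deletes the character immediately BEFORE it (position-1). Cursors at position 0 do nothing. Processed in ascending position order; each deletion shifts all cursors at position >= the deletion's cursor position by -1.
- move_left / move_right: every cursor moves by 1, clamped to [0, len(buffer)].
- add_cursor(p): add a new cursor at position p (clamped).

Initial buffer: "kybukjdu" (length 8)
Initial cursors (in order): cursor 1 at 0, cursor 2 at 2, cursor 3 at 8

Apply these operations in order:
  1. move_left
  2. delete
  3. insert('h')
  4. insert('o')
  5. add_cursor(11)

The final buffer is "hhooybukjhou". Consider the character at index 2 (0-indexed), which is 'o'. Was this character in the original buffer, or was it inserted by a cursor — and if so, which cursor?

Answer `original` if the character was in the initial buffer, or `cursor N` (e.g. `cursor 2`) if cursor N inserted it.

After op 1 (move_left): buffer="kybukjdu" (len 8), cursors c1@0 c2@1 c3@7, authorship ........
After op 2 (delete): buffer="ybukju" (len 6), cursors c1@0 c2@0 c3@5, authorship ......
After op 3 (insert('h')): buffer="hhybukjhu" (len 9), cursors c1@2 c2@2 c3@8, authorship 12.....3.
After op 4 (insert('o')): buffer="hhooybukjhou" (len 12), cursors c1@4 c2@4 c3@11, authorship 1212.....33.
After op 5 (add_cursor(11)): buffer="hhooybukjhou" (len 12), cursors c1@4 c2@4 c3@11 c4@11, authorship 1212.....33.
Authorship (.=original, N=cursor N): 1 2 1 2 . . . . . 3 3 .
Index 2: author = 1

Answer: cursor 1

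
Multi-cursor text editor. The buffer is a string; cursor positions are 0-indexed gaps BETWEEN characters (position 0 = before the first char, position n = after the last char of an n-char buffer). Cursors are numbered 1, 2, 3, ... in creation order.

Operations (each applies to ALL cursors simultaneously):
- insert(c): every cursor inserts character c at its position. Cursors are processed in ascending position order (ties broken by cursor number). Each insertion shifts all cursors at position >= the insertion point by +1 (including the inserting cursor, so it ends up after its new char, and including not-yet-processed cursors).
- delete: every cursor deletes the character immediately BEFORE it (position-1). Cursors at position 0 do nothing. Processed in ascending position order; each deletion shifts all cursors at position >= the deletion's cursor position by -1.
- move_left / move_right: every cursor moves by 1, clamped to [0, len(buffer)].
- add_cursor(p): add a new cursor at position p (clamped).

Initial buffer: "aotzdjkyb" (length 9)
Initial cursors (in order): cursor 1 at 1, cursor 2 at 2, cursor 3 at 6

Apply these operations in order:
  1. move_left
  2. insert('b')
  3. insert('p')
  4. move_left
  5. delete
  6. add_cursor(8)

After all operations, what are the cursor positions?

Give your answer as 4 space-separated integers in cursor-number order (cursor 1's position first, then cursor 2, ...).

After op 1 (move_left): buffer="aotzdjkyb" (len 9), cursors c1@0 c2@1 c3@5, authorship .........
After op 2 (insert('b')): buffer="babotzdbjkyb" (len 12), cursors c1@1 c2@3 c3@8, authorship 1.2....3....
After op 3 (insert('p')): buffer="bpabpotzdbpjkyb" (len 15), cursors c1@2 c2@5 c3@11, authorship 11.22....33....
After op 4 (move_left): buffer="bpabpotzdbpjkyb" (len 15), cursors c1@1 c2@4 c3@10, authorship 11.22....33....
After op 5 (delete): buffer="papotzdpjkyb" (len 12), cursors c1@0 c2@2 c3@7, authorship 1.2....3....
After op 6 (add_cursor(8)): buffer="papotzdpjkyb" (len 12), cursors c1@0 c2@2 c3@7 c4@8, authorship 1.2....3....

Answer: 0 2 7 8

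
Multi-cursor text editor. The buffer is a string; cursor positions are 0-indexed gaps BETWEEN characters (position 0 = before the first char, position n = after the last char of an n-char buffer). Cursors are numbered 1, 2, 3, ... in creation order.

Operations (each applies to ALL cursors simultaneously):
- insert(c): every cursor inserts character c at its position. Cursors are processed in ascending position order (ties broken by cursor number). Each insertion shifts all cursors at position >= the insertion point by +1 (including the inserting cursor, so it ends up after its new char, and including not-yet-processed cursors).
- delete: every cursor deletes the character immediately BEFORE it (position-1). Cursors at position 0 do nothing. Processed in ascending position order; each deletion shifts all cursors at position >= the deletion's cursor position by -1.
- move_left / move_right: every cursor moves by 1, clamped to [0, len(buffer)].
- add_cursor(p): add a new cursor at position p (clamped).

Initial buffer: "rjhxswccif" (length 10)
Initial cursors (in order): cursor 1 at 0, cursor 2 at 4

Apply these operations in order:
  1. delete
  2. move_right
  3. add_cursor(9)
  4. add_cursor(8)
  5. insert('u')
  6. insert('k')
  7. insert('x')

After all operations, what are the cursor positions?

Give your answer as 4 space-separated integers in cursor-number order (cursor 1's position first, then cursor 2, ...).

Answer: 4 10 21 17

Derivation:
After op 1 (delete): buffer="rjhswccif" (len 9), cursors c1@0 c2@3, authorship .........
After op 2 (move_right): buffer="rjhswccif" (len 9), cursors c1@1 c2@4, authorship .........
After op 3 (add_cursor(9)): buffer="rjhswccif" (len 9), cursors c1@1 c2@4 c3@9, authorship .........
After op 4 (add_cursor(8)): buffer="rjhswccif" (len 9), cursors c1@1 c2@4 c4@8 c3@9, authorship .........
After op 5 (insert('u')): buffer="rujhsuwcciufu" (len 13), cursors c1@2 c2@6 c4@11 c3@13, authorship .1...2....4.3
After op 6 (insert('k')): buffer="rukjhsukwcciukfuk" (len 17), cursors c1@3 c2@8 c4@14 c3@17, authorship .11...22....44.33
After op 7 (insert('x')): buffer="rukxjhsukxwcciukxfukx" (len 21), cursors c1@4 c2@10 c4@17 c3@21, authorship .111...222....444.333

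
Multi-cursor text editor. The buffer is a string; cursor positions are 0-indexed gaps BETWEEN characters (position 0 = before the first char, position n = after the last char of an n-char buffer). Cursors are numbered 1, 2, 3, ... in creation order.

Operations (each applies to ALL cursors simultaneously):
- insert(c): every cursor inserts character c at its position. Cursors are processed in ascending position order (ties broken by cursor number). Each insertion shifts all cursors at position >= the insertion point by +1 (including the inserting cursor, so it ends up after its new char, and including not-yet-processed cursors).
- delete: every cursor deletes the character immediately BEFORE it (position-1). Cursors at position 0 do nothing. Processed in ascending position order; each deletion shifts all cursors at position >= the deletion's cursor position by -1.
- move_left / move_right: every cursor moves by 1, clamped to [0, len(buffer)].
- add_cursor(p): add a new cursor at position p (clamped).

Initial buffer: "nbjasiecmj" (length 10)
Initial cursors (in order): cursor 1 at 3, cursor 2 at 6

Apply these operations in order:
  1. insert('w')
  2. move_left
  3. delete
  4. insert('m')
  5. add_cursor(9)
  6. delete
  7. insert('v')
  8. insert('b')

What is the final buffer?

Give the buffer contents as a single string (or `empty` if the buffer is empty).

Answer: nbvbwasvbwvbcmj

Derivation:
After op 1 (insert('w')): buffer="nbjwasiwecmj" (len 12), cursors c1@4 c2@8, authorship ...1...2....
After op 2 (move_left): buffer="nbjwasiwecmj" (len 12), cursors c1@3 c2@7, authorship ...1...2....
After op 3 (delete): buffer="nbwaswecmj" (len 10), cursors c1@2 c2@5, authorship ..1..2....
After op 4 (insert('m')): buffer="nbmwasmwecmj" (len 12), cursors c1@3 c2@7, authorship ..11..22....
After op 5 (add_cursor(9)): buffer="nbmwasmwecmj" (len 12), cursors c1@3 c2@7 c3@9, authorship ..11..22....
After op 6 (delete): buffer="nbwaswcmj" (len 9), cursors c1@2 c2@5 c3@6, authorship ..1..2...
After op 7 (insert('v')): buffer="nbvwasvwvcmj" (len 12), cursors c1@3 c2@7 c3@9, authorship ..11..223...
After op 8 (insert('b')): buffer="nbvbwasvbwvbcmj" (len 15), cursors c1@4 c2@9 c3@12, authorship ..111..22233...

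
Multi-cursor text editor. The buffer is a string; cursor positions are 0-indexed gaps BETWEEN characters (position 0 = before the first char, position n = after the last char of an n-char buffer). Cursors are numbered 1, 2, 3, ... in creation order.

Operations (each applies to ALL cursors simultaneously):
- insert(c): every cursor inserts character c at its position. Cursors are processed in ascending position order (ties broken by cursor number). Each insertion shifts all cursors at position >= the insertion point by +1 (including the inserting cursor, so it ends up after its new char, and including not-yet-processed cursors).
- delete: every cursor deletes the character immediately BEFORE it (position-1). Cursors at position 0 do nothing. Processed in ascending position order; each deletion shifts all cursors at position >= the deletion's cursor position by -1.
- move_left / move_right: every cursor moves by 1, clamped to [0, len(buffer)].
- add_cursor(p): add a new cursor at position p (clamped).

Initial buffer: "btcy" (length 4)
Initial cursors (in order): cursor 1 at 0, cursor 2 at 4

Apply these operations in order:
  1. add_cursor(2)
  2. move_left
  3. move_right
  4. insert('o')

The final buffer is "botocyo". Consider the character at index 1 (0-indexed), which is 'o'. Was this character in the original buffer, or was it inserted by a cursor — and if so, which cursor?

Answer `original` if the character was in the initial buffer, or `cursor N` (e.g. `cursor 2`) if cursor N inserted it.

After op 1 (add_cursor(2)): buffer="btcy" (len 4), cursors c1@0 c3@2 c2@4, authorship ....
After op 2 (move_left): buffer="btcy" (len 4), cursors c1@0 c3@1 c2@3, authorship ....
After op 3 (move_right): buffer="btcy" (len 4), cursors c1@1 c3@2 c2@4, authorship ....
After op 4 (insert('o')): buffer="botocyo" (len 7), cursors c1@2 c3@4 c2@7, authorship .1.3..2
Authorship (.=original, N=cursor N): . 1 . 3 . . 2
Index 1: author = 1

Answer: cursor 1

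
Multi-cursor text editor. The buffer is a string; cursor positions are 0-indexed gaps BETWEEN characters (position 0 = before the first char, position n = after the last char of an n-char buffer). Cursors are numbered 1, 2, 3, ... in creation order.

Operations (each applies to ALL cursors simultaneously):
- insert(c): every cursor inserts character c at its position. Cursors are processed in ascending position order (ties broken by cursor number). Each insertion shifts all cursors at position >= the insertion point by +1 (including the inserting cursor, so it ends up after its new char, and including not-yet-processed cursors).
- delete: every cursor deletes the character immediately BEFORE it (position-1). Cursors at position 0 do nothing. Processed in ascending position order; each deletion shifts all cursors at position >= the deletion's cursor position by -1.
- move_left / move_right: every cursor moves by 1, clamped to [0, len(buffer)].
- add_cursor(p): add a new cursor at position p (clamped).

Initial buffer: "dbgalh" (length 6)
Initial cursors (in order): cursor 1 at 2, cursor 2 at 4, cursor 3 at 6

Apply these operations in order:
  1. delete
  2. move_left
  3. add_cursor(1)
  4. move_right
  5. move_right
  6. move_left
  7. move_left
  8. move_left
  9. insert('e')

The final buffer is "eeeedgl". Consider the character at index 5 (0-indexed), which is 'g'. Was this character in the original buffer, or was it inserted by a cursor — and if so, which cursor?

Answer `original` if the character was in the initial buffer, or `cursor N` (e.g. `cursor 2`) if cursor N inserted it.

Answer: original

Derivation:
After op 1 (delete): buffer="dgl" (len 3), cursors c1@1 c2@2 c3@3, authorship ...
After op 2 (move_left): buffer="dgl" (len 3), cursors c1@0 c2@1 c3@2, authorship ...
After op 3 (add_cursor(1)): buffer="dgl" (len 3), cursors c1@0 c2@1 c4@1 c3@2, authorship ...
After op 4 (move_right): buffer="dgl" (len 3), cursors c1@1 c2@2 c4@2 c3@3, authorship ...
After op 5 (move_right): buffer="dgl" (len 3), cursors c1@2 c2@3 c3@3 c4@3, authorship ...
After op 6 (move_left): buffer="dgl" (len 3), cursors c1@1 c2@2 c3@2 c4@2, authorship ...
After op 7 (move_left): buffer="dgl" (len 3), cursors c1@0 c2@1 c3@1 c4@1, authorship ...
After op 8 (move_left): buffer="dgl" (len 3), cursors c1@0 c2@0 c3@0 c4@0, authorship ...
After op 9 (insert('e')): buffer="eeeedgl" (len 7), cursors c1@4 c2@4 c3@4 c4@4, authorship 1234...
Authorship (.=original, N=cursor N): 1 2 3 4 . . .
Index 5: author = original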